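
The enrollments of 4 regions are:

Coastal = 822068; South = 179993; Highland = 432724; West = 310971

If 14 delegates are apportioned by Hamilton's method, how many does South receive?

1

The standard divisor is 1745756/14 ≈ 124696.857.
Standard quotas: Coastal 6.5925, South 1.4434, Highland 3.4702, West 2.4938.
Lower quotas: Coastal 6, South 1, Highland 3, West 2 (sum 12, leaving 2 seats).
Remainders in descending order: Coastal 0.5925, West 0.4938, Highland 0.4702, South 0.4434.
The surplus seats go to Coastal, West.
South receives 1.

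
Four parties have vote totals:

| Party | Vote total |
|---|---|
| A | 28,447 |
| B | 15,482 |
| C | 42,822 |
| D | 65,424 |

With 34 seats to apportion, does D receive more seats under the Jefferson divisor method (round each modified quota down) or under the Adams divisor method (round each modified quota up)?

Jefferson

Jefferson: A 6, B 3, C 10, D 15.
Adams: A 6, B 4, C 10, D 14.
D gets 15 under Jefferson and 14 under Adams.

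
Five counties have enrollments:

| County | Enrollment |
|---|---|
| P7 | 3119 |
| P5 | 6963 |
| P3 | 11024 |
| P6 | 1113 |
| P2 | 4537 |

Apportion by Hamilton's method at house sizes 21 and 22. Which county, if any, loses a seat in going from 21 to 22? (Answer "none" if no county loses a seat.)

At 21 seats: P7 2, P5 5, P3 9, P6 1, P2 4.
At 22 seats: P7 2, P5 6, P3 9, P6 1, P2 4.
No county's allocation decreased.

none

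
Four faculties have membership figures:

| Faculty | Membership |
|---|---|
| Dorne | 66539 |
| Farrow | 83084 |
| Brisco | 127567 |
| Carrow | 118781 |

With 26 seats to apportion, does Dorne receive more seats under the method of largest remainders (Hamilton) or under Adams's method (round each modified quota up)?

Adams

Hamilton: Dorne 4, Farrow 6, Brisco 8, Carrow 8.
Adams: Dorne 5, Farrow 5, Brisco 8, Carrow 8.
Dorne gets 4 under Hamilton and 5 under Adams.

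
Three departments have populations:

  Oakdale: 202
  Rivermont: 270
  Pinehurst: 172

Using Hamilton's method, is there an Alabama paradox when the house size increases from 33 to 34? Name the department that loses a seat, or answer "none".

At 33 seats: Oakdale 10, Rivermont 14, Pinehurst 9.
At 34 seats: Oakdale 11, Rivermont 14, Pinehurst 9.
No department's allocation decreased.

none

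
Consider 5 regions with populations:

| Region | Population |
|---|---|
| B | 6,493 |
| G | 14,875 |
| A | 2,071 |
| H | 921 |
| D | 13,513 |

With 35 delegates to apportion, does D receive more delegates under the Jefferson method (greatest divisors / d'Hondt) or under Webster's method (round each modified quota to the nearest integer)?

Jefferson

Jefferson: B 6, G 14, A 2, H 0, D 13.
Webster: B 6, G 14, A 2, H 1, D 12.
D gets 13 under Jefferson and 12 under Webster.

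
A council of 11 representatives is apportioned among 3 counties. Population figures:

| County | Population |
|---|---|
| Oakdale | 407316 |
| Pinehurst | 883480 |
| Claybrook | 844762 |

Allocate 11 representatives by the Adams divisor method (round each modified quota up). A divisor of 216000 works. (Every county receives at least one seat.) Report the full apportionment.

Oakdale 2, Pinehurst 5, Claybrook 4

With modified divisor 216000: modified quotas Oakdale 1.886, Pinehurst 4.090, Claybrook 3.911.
Rounding up: Oakdale 2, Pinehurst 5, Claybrook 4 (total 11).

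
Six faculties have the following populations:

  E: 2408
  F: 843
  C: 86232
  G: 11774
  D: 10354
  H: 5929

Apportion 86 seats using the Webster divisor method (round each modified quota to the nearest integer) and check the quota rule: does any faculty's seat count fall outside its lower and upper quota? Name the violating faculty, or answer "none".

Standard quotas: E 1.762, F 0.617, C 63.093, G 8.615, D 7.576, H 4.338.
Webster allocation: E 2, F 1, C 62, G 9, D 8, H 4.
C has quota 63.093 (lower 63, upper 64) but receives 62 — outside the quota interval.

C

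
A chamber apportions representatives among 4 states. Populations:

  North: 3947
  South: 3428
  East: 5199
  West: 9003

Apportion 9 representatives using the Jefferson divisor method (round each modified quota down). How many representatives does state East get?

Standard divisor 21577/9 ≈ 2397.444; standard quotas: North 1.646, South 1.430, East 2.169, West 3.755.
Rounding down gives 1, 1, 2, 3 = 7 seats, so the divisor must be adjusted.
With modified divisor 1900: modified quotas North 2.077, South 1.804, East 2.736, West 4.738.
Rounding down: North 2, South 1, East 2, West 4 (total 9).
East receives 2.

2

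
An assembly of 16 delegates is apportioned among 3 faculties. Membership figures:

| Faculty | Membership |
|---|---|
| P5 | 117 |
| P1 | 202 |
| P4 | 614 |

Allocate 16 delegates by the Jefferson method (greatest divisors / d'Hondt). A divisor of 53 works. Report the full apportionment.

With modified divisor 53: modified quotas P5 2.208, P1 3.811, P4 11.585.
Rounding down: P5 2, P1 3, P4 11 (total 16).

P5=2, P1=3, P4=11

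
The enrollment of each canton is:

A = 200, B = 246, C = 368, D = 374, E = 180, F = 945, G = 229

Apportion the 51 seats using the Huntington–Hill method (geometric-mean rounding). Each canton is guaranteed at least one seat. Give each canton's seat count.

With divisor 51: modified quotas A 3.922, B 4.824, C 7.216, D 7.333, E 3.529, F 18.529, G 4.490.
Geometric-mean thresholds: A √(3·4)=3.464, B √(4·5)=4.472, C √(7·8)=7.483, D √(7·8)=7.483, E √(3·4)=3.464, F √(18·19)=18.493, G √(4·5)=4.472.
Each quota rounded against its threshold gives A 4, B 5, C 7, D 7, E 4, F 19, G 5 (total 51).

A=4; B=5; C=7; D=7; E=4; F=19; G=5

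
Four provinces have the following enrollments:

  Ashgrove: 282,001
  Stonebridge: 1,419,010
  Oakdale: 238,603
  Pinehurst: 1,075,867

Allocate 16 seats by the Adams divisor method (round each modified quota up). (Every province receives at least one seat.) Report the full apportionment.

Ashgrove: 2, Stonebridge: 7, Oakdale: 2, Pinehurst: 5

Standard divisor 3015481/16 ≈ 188467.562; standard quotas: Ashgrove 1.496, Stonebridge 7.529, Oakdale 1.266, Pinehurst 5.708.
Rounding up gives 2, 8, 2, 6 = 18 seats, so the divisor must be adjusted.
With modified divisor 225800: modified quotas Ashgrove 1.249, Stonebridge 6.284, Oakdale 1.057, Pinehurst 4.765.
Rounding up: Ashgrove 2, Stonebridge 7, Oakdale 2, Pinehurst 5 (total 16).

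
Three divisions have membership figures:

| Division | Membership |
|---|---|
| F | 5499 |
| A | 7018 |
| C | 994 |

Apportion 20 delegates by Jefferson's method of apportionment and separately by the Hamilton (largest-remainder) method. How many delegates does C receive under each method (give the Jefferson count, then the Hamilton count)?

Jefferson: F 8, A 11, C 1.
Hamilton: F 8, A 10, C 2.
C gets 1 under Jefferson and 2 under Hamilton.

1 and 2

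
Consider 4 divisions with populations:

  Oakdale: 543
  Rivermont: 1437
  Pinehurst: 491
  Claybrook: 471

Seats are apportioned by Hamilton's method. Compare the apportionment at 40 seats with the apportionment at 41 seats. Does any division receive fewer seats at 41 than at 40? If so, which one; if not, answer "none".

At 40 seats: Oakdale 7, Rivermont 20, Pinehurst 7, Claybrook 6.
At 41 seats: Oakdale 8, Rivermont 20, Pinehurst 7, Claybrook 6.
No division's allocation decreased.

none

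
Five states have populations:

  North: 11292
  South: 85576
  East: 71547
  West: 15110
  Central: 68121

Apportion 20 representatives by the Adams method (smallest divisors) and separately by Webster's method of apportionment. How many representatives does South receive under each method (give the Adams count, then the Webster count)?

6 and 7

Adams: North 1, South 6, East 6, West 2, Central 5.
Webster: North 1, South 7, East 6, West 1, Central 5.
South gets 6 under Adams and 7 under Webster.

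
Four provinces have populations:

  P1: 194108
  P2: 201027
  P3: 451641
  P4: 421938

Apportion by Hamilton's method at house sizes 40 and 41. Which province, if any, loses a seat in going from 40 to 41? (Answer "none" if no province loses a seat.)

At 40 seats: P1 6, P2 7, P3 14, P4 13.
At 41 seats: P1 6, P2 6, P3 15, P4 14.
P2 drops from 7 to 6.

P2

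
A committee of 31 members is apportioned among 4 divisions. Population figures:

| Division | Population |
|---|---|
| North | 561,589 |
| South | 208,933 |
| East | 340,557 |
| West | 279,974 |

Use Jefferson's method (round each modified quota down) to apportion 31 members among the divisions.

Standard divisor 1391053/31 ≈ 44872.677; standard quotas: North 12.515, South 4.656, East 7.589, West 6.239.
Rounding down gives 12, 4, 7, 6 = 29 seats, so the divisor must be adjusted.
With modified divisor 42200: modified quotas North 13.308, South 4.951, East 8.070, West 6.634.
Rounding down: North 13, South 4, East 8, West 6 (total 31).

North 13, South 4, East 8, West 6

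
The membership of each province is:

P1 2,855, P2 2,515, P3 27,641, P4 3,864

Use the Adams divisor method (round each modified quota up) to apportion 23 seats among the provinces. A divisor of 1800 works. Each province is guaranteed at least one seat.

With modified divisor 1800: modified quotas P1 1.586, P2 1.397, P3 15.356, P4 2.147.
Rounding up: P1 2, P2 2, P3 16, P4 3 (total 23).

P1 2; P2 2; P3 16; P4 3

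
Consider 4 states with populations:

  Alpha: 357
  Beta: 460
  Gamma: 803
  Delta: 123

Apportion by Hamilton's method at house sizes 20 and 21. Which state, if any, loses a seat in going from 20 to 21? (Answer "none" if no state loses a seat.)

At 20 seats: Alpha 4, Beta 5, Gamma 9, Delta 2.
At 21 seats: Alpha 4, Beta 6, Gamma 10, Delta 1.
Delta drops from 2 to 1.

Delta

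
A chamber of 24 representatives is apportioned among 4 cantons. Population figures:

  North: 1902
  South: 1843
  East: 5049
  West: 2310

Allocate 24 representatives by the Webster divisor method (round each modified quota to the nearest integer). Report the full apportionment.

North=4, South=4, East=11, West=5

Standard divisor 11104/24 ≈ 462.667; standard quotas: North 4.111, South 3.983, East 10.913, West 4.993.
Rounding to the nearest integer gives North 4, South 4, East 11, West 5 — total 24, matching the house size, so no adjustment is needed.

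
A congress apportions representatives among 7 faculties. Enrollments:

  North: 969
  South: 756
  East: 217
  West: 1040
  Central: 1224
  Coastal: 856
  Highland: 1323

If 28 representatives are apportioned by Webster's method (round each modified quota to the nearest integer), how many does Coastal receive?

4

Standard divisor 6385/28 ≈ 228.036; standard quotas: North 4.249, South 3.315, East 0.952, West 4.561, Central 5.368, Coastal 3.754, Highland 5.802.
Rounding to the nearest integer gives North 4, South 3, East 1, West 5, Central 5, Coastal 4, Highland 6 — total 28, matching the house size, so no adjustment is needed.
Coastal receives 4.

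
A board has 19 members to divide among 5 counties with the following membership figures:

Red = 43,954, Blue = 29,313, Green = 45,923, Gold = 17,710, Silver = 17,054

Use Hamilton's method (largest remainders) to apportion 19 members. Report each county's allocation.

Red 5, Blue 4, Green 6, Gold 2, Silver 2

Total 153954; standard divisor 153954/19 ≈ 8102.842.
Standard quotas: Red 5.4245, Blue 3.6176, Green 5.6675, Gold 2.1857, Silver 2.1047.
Lower quotas: Red 5, Blue 3, Green 5, Gold 2, Silver 2 (sum 17, leaving 2 seats).
Remainders in descending order: Green 0.6675, Blue 0.6176, Red 0.4245, Gold 0.1857, Silver 0.1047.
Largest remainders: Green, Blue receive the extra seats.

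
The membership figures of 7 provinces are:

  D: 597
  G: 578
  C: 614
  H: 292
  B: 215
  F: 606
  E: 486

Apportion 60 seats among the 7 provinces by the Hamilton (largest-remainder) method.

The standard divisor is 3388/60 ≈ 56.467.
Standard quotas: D 10.573, G 10.236, C 10.874, H 5.171, B 3.808, F 10.732, E 8.607.
Lower quotas: D 10, G 10, C 10, H 5, B 3, F 10, E 8 (sum 56, leaving 4 seats).
Remainders in descending order: C 0.874, B 0.808, F 0.732, E 0.607, D 0.573, G 0.236, H 0.171.
The surplus seats go to C, B, F, E.

D: 10, G: 10, C: 11, H: 5, B: 4, F: 11, E: 9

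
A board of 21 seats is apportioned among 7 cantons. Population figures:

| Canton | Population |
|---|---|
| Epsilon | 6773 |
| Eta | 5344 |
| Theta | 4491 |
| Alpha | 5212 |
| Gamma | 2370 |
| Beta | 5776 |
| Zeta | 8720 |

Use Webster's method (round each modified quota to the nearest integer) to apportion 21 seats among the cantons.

Epsilon=4, Eta=3, Theta=2, Alpha=3, Gamma=1, Beta=3, Zeta=5

Standard divisor 38686/21 ≈ 1842.19; standard quotas: Epsilon 3.677, Eta 2.901, Theta 2.438, Alpha 2.829, Gamma 1.287, Beta 3.135, Zeta 4.733.
Rounding to the nearest integer gives Epsilon 4, Eta 3, Theta 2, Alpha 3, Gamma 1, Beta 3, Zeta 5 — total 21, matching the house size, so no adjustment is needed.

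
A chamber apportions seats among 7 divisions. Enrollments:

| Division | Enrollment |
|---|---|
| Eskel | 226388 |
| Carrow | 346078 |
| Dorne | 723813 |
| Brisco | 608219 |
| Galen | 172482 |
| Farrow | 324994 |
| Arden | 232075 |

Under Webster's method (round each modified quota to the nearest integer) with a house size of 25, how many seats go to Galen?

2

Standard divisor 2634049/25 ≈ 105361.96; standard quotas: Eskel 2.149, Carrow 3.285, Dorne 6.870, Brisco 5.773, Galen 1.637, Farrow 3.085, Arden 2.203.
Rounding to the nearest integer gives Eskel 2, Carrow 3, Dorne 7, Brisco 6, Galen 2, Farrow 3, Arden 2 — total 25, matching the house size, so no adjustment is needed.
Galen receives 2.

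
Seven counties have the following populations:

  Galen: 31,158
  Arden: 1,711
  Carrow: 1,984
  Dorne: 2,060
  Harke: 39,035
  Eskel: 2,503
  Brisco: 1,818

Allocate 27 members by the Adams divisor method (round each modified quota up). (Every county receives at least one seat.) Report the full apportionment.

Standard divisor 80269/27 ≈ 2972.926; standard quotas: Galen 10.481, Arden 0.576, Carrow 0.667, Dorne 0.693, Harke 13.130, Eskel 0.842, Brisco 0.612.
Rounding up gives 11, 1, 1, 1, 14, 1, 1 = 30 seats, so the divisor must be adjusted.
With modified divisor 3400: modified quotas Galen 9.164, Arden 0.503, Carrow 0.584, Dorne 0.606, Harke 11.481, Eskel 0.736, Brisco 0.535.
Rounding up: Galen 10, Arden 1, Carrow 1, Dorne 1, Harke 12, Eskel 1, Brisco 1 (total 27).

Galen 10; Arden 1; Carrow 1; Dorne 1; Harke 12; Eskel 1; Brisco 1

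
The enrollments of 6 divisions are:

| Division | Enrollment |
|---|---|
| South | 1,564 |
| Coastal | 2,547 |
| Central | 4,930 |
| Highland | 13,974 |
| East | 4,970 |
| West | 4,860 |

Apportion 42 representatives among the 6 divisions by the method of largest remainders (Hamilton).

South: 2, Coastal: 3, Central: 6, Highland: 18, East: 7, West: 6

The standard divisor is 32845/42 ≈ 782.024.
Standard quotas: South 1.9999, Coastal 3.2569, Central 6.3042, Highland 17.8690, East 6.3553, West 6.2146.
Lower quotas: South 1, Coastal 3, Central 6, Highland 17, East 6, West 6 (sum 39, leaving 3 seats).
Remainders in descending order: South 0.9999, Highland 0.8690, East 0.3553, Central 0.3042, Coastal 0.2569, West 0.2146.
Largest remainders: South, Highland, East receive the extra seats.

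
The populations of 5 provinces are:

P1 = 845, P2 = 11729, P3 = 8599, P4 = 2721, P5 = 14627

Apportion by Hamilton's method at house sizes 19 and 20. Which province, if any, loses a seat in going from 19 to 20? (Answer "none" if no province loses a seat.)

At 19 seats: P1 1, P2 6, P3 4, P4 1, P5 7.
At 20 seats: P1 0, P2 6, P3 5, P4 1, P5 8.
P1 drops from 1 to 0.

P1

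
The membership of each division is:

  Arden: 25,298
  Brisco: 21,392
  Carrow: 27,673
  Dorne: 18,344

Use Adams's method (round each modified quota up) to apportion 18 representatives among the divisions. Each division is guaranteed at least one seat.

Arden 5; Brisco 4; Carrow 5; Dorne 4

Standard divisor 92707/18 ≈ 5150.389; standard quotas: Arden 4.912, Brisco 4.153, Carrow 5.373, Dorne 3.562.
Rounding up gives 5, 5, 6, 4 = 20 seats, so the divisor must be adjusted.
With modified divisor 5800: modified quotas Arden 4.362, Brisco 3.688, Carrow 4.771, Dorne 3.163.
Rounding up: Arden 5, Brisco 4, Carrow 5, Dorne 4 (total 18).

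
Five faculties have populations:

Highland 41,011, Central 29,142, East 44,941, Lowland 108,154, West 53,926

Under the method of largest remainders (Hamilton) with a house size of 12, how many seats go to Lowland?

Standard divisor: 277174 ÷ 12 ≈ 23097.833.
Standard quotas: Highland 1.7755, Central 1.2617, East 1.9457, Lowland 4.6824, West 2.3347.
Lower quotas: Highland 1, Central 1, East 1, Lowland 4, West 2 (sum 9, leaving 3 seats).
Remainders in descending order: East 0.9457, Highland 0.7755, Lowland 0.6824, West 0.3347, Central 0.2617.
The surplus seats go to East, Highland, Lowland.
Lowland receives 5.

5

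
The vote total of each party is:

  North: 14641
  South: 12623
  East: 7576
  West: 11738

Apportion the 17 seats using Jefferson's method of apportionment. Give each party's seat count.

North: 5; South: 5; East: 3; West: 4

Standard divisor 46578/17 ≈ 2739.882; standard quotas: North 5.344, South 4.607, East 2.765, West 4.284.
Rounding down gives 5, 4, 2, 4 = 15 seats, so the divisor must be adjusted.
With modified divisor 2500: modified quotas North 5.856, South 5.049, East 3.030, West 4.695.
Rounding down: North 5, South 5, East 3, West 4 (total 17).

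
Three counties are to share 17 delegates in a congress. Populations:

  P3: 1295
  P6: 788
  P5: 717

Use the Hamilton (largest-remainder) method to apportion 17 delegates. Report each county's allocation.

The standard divisor is 2800/17 ≈ 164.706.
Standard quotas: P3 7.862, P6 4.784, P5 4.353.
Lower quotas: P3 7, P6 4, P5 4 (sum 15, leaving 2 seats).
Remainders in descending order: P3 0.863, P6 0.784, P5 0.353.
Largest remainders: P3, P6 receive the extra seats.

P3: 8, P6: 5, P5: 4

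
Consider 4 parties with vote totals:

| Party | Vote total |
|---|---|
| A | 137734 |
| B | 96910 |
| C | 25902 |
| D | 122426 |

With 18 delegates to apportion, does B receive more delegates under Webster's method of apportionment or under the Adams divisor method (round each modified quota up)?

Webster

Webster: A 6, B 5, C 1, D 6.
Adams: A 6, B 4, C 2, D 6.
B gets 5 under Webster and 4 under Adams.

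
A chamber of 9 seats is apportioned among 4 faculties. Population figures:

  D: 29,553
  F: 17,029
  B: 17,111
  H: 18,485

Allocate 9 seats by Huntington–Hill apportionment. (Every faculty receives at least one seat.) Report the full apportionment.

D 3, F 2, B 2, H 2

With divisor 10286: modified quotas D 2.873, F 1.656, B 1.664, H 1.797.
Geometric-mean thresholds: D √(2·3)=2.449, F √(1·2)=1.414, B √(1·2)=1.414, H √(1·2)=1.414.
Each quota rounded against its threshold gives D 3, F 2, B 2, H 2 (total 9).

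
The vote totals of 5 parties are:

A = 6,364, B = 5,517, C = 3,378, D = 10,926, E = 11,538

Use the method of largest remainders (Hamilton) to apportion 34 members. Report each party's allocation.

A 6, B 5, C 3, D 10, E 10

Total 37723; standard divisor 37723/34 ≈ 1109.5.
Standard quotas: A 5.7359, B 4.9725, C 3.0446, D 9.8477, E 10.3993.
Lower quotas: A 5, B 4, C 3, D 9, E 10 (sum 31, leaving 3 seats).
Remainders in descending order: B 0.9725, D 0.8477, A 0.7359, E 0.3993, C 0.0446.
Largest remainders: B, D, A receive the extra seats.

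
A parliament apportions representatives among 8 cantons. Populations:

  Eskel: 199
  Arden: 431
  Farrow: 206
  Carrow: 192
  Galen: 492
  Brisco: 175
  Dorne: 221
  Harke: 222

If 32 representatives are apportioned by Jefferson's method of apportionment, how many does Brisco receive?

2

Standard divisor 2138/32 ≈ 66.812; standard quotas: Eskel 2.978, Arden 6.451, Farrow 3.083, Carrow 2.874, Galen 7.364, Brisco 2.619, Dorne 3.308, Harke 3.323.
Rounding down gives 2, 6, 3, 2, 7, 2, 3, 3 = 28 seats, so the divisor must be adjusted.
With modified divisor 60: modified quotas Eskel 3.317, Arden 7.183, Farrow 3.433, Carrow 3.200, Galen 8.200, Brisco 2.917, Dorne 3.683, Harke 3.700.
Rounding down: Eskel 3, Arden 7, Farrow 3, Carrow 3, Galen 8, Brisco 2, Dorne 3, Harke 3 (total 32).
Brisco receives 2.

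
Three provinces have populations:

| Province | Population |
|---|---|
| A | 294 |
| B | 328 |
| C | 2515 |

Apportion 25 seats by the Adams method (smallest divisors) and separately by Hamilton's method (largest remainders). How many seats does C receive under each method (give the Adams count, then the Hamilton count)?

19 and 20

Adams: A 3, B 3, C 19.
Hamilton: A 2, B 3, C 20.
C gets 19 under Adams and 20 under Hamilton.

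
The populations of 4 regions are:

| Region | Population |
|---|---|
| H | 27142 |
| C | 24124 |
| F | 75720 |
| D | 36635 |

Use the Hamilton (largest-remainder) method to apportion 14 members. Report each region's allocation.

H 2; C 2; F 7; D 3

Standard divisor: 163621 ÷ 14 ≈ 11687.214.
Standard quotas: H 2.3224, C 2.0641, F 6.4789, D 3.1346.
Lower quotas: H 2, C 2, F 6, D 3 (sum 13, leaving 1 seat).
Remainders in descending order: F 0.4789, H 0.3224, D 0.1346, C 0.0641.
The surplus seat goes to F.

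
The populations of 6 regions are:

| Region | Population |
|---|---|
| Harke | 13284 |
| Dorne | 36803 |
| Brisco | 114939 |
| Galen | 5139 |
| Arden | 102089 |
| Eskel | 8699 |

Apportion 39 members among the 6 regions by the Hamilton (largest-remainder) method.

Harke 2, Dorne 5, Brisco 16, Galen 1, Arden 14, Eskel 1

Standard divisor: 280953 ÷ 39 ≈ 7203.923.
Standard quotas: Harke 1.8440, Dorne 5.1087, Brisco 15.9551, Galen 0.7134, Arden 14.1713, Eskel 1.2075.
Lower quotas: Harke 1, Dorne 5, Brisco 15, Galen 0, Arden 14, Eskel 1 (sum 36, leaving 3 seats).
Remainders in descending order: Brisco 0.9551, Harke 0.8440, Galen 0.7134, Eskel 0.2075, Arden 0.1713, Dorne 0.1087.
Largest remainders: Brisco, Harke, Galen receive the extra seats.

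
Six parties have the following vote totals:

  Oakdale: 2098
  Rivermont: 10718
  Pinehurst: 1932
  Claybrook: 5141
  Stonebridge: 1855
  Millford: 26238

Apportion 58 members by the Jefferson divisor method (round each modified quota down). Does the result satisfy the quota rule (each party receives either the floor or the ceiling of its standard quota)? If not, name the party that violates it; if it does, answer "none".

Standard quotas: Oakdale 2.536, Rivermont 12.956, Pinehurst 2.335, Claybrook 6.214, Stonebridge 2.242, Millford 31.716.
Jefferson allocation: Oakdale 2, Rivermont 13, Pinehurst 2, Claybrook 6, Stonebridge 2, Millford 33.
Millford has quota 31.716 (lower 31, upper 32) but receives 33 — outside the quota interval.

Millford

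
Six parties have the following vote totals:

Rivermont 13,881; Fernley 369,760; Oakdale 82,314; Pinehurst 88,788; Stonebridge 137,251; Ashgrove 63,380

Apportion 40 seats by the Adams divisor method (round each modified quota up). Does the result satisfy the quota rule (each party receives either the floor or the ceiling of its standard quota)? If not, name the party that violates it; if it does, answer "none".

Standard quotas: Rivermont 0.735, Fernley 19.580, Oakdale 4.359, Pinehurst 4.702, Stonebridge 7.268, Ashgrove 3.356.
Adams allocation: Rivermont 1, Fernley 18, Oakdale 5, Pinehurst 5, Stonebridge 7, Ashgrove 4.
Fernley has quota 19.580 (lower 19, upper 20) but receives 18 — outside the quota interval.

Fernley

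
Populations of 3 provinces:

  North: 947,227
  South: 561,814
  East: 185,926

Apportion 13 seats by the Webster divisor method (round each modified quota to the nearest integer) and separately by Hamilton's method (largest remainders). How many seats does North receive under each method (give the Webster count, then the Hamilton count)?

Webster: North 8, South 4, East 1.
Hamilton: North 7, South 4, East 2.
North gets 8 under Webster and 7 under Hamilton.

8 and 7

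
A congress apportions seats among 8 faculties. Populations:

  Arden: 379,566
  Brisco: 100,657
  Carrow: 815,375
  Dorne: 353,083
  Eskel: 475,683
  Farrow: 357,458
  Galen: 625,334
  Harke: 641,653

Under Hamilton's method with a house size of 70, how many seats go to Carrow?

The standard divisor is 3748809/70 ≈ 53554.414.
Standard quotas: Arden 7.0875, Brisco 1.8795, Carrow 15.2252, Dorne 6.5930, Eskel 8.8822, Farrow 6.6747, Galen 11.6766, Harke 11.9813.
Lower quotas: Arden 7, Brisco 1, Carrow 15, Dorne 6, Eskel 8, Farrow 6, Galen 11, Harke 11 (sum 65, leaving 5 seats).
Remainders in descending order: Harke 0.9813, Eskel 0.8822, Brisco 0.8795, Galen 0.6766, Farrow 0.6747, Dorne 0.5930, Carrow 0.2252, Arden 0.0875.
The surplus seats go to Harke, Eskel, Brisco, Galen, Farrow.
Carrow receives 15.

15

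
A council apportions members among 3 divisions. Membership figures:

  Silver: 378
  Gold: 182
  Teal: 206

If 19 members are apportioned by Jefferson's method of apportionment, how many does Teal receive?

5

Standard divisor 766/19 ≈ 40.316; standard quotas: Silver 9.376, Gold 4.514, Teal 5.110.
Rounding down gives 9, 4, 5 = 18 seats, so the divisor must be adjusted.
With modified divisor 37: modified quotas Silver 10.216, Gold 4.919, Teal 5.568.
Rounding down: Silver 10, Gold 4, Teal 5 (total 19).
Teal receives 5.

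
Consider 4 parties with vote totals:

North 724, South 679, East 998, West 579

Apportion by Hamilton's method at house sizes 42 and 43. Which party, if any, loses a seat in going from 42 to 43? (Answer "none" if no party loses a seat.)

none

At 42 seats: North 10, South 10, East 14, West 8.
At 43 seats: North 11, South 10, East 14, West 8.
No party's allocation decreased.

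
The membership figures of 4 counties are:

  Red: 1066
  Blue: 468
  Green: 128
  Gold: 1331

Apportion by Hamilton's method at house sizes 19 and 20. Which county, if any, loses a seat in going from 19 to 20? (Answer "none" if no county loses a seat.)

none

At 19 seats: Red 7, Blue 3, Green 1, Gold 8.
At 20 seats: Red 7, Blue 3, Green 1, Gold 9.
No county's allocation decreased.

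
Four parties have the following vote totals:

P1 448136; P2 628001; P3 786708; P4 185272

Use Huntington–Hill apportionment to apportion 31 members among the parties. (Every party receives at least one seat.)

With divisor 67336: modified quotas P1 6.655, P2 9.326, P3 11.683, P4 2.751.
Geometric-mean thresholds: P1 √(6·7)=6.481, P2 √(9·10)=9.487, P3 √(11·12)=11.489, P4 √(2·3)=2.449.
Each quota rounded against its threshold gives P1 7, P2 9, P3 12, P4 3 (total 31).

P1=7; P2=9; P3=12; P4=3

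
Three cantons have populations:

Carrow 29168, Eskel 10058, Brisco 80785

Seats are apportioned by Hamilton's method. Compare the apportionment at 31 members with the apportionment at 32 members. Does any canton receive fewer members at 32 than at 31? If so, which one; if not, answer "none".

none

At 31 seats: Carrow 7, Eskel 3, Brisco 21.
At 32 seats: Carrow 8, Eskel 3, Brisco 21.
No canton's allocation decreased.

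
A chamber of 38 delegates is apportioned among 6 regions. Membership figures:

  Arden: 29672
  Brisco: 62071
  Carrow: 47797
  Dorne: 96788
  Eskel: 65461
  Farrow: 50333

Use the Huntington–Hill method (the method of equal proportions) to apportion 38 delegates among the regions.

With divisor 9209: modified quotas Arden 3.222, Brisco 6.740, Carrow 5.190, Dorne 10.510, Eskel 7.108, Farrow 5.466.
Geometric-mean thresholds: Arden √(3·4)=3.464, Brisco √(6·7)=6.481, Carrow √(5·6)=5.477, Dorne √(10·11)=10.488, Eskel √(7·8)=7.483, Farrow √(5·6)=5.477.
Each quota rounded against its threshold gives Arden 3, Brisco 7, Carrow 5, Dorne 11, Eskel 7, Farrow 5 (total 38).

Arden 3; Brisco 7; Carrow 5; Dorne 11; Eskel 7; Farrow 5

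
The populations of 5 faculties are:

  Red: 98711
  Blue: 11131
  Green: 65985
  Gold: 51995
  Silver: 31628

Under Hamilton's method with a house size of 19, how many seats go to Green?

The standard divisor is 259450/19 ≈ 13655.263.
Standard quotas: Red 7.2288, Blue 0.8151, Green 4.8322, Gold 3.8077, Silver 2.3162.
Lower quotas: Red 7, Blue 0, Green 4, Gold 3, Silver 2 (sum 16, leaving 3 seats).
Remainders in descending order: Green 0.8322, Blue 0.8151, Gold 0.8077, Silver 0.3162, Red 0.2288.
Largest remainders: Green, Blue, Gold receive the extra seats.
Green receives 5.

5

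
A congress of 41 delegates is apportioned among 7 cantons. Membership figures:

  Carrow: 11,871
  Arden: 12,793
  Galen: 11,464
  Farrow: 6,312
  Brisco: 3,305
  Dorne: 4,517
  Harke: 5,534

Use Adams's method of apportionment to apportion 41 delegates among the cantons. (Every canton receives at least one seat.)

Standard divisor 55796/41 ≈ 1360.878; standard quotas: Carrow 8.723, Arden 9.401, Galen 8.424, Farrow 4.638, Brisco 2.429, Dorne 3.319, Harke 4.066.
Rounding up gives 9, 10, 9, 5, 3, 4, 5 = 45 seats, so the divisor must be adjusted.
With modified divisor 1490: modified quotas Carrow 7.967, Arden 8.586, Galen 7.694, Farrow 4.236, Brisco 2.218, Dorne 3.032, Harke 3.714.
Rounding up: Carrow 8, Arden 9, Galen 8, Farrow 5, Brisco 3, Dorne 4, Harke 4 (total 41).

Carrow: 8, Arden: 9, Galen: 8, Farrow: 5, Brisco: 3, Dorne: 4, Harke: 4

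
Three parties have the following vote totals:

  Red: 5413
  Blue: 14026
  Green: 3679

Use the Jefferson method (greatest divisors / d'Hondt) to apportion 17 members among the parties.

Standard divisor 23118/17 ≈ 1359.882; standard quotas: Red 3.980, Blue 10.314, Green 2.705.
Rounding down gives 3, 10, 2 = 15 seats, so the divisor must be adjusted.
With modified divisor 1250: modified quotas Red 4.330, Blue 11.221, Green 2.943.
Rounding down: Red 4, Blue 11, Green 2 (total 17).

Red: 4, Blue: 11, Green: 2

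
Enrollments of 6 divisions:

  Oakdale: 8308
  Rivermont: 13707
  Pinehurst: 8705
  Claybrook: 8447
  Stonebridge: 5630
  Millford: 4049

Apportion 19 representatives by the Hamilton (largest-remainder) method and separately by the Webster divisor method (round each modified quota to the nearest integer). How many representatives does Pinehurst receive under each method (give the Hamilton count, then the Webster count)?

4 and 3

Hamilton: Oakdale 3, Rivermont 5, Pinehurst 4, Claybrook 3, Stonebridge 2, Millford 2.
Webster: Oakdale 3, Rivermont 6, Pinehurst 3, Claybrook 3, Stonebridge 2, Millford 2.
Pinehurst gets 4 under Hamilton and 3 under Webster.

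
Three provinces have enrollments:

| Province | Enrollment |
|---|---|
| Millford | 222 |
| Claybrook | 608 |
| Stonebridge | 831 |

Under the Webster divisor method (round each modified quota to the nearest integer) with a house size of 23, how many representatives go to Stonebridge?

12

Standard divisor 1661/23 ≈ 72.217; standard quotas: Millford 3.074, Claybrook 8.419, Stonebridge 11.507.
Rounding to the nearest integer gives Millford 3, Claybrook 8, Stonebridge 12 — total 23, matching the house size, so no adjustment is needed.
Stonebridge receives 12.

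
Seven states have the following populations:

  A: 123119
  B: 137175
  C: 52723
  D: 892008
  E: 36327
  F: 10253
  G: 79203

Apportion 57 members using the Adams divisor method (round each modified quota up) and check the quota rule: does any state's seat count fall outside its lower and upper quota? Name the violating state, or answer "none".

Standard quotas: A 5.273, B 5.875, C 2.258, D 38.206, E 1.556, F 0.439, G 3.392.
Adams allocation: A 5, B 6, C 3, D 36, E 2, F 1, G 4.
D has quota 38.206 (lower 38, upper 39) but receives 36 — outside the quota interval.

D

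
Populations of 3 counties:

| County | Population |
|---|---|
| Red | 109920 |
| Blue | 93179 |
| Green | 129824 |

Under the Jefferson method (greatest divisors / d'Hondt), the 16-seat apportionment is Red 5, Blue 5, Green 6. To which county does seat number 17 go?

Green

Priority for the next seat is population ÷ (current seats + 1).
Priorities: Red 18320.000, Blue 15529.833, Green 18546.286.
Highest priority: Green.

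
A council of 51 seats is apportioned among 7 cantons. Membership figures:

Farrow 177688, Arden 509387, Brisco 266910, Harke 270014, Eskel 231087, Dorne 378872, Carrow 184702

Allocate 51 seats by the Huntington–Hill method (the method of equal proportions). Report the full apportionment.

Farrow=4, Arden=13, Brisco=7, Harke=7, Eskel=6, Dorne=9, Carrow=5

With divisor 40360: modified quotas Farrow 4.403, Arden 12.621, Brisco 6.613, Harke 6.690, Eskel 5.726, Dorne 9.387, Carrow 4.576.
Geometric-mean thresholds: Farrow √(4·5)=4.472, Arden √(12·13)=12.490, Brisco √(6·7)=6.481, Harke √(6·7)=6.481, Eskel √(5·6)=5.477, Dorne √(9·10)=9.487, Carrow √(4·5)=4.472.
Each quota rounded against its threshold gives Farrow 4, Arden 13, Brisco 7, Harke 7, Eskel 6, Dorne 9, Carrow 5 (total 51).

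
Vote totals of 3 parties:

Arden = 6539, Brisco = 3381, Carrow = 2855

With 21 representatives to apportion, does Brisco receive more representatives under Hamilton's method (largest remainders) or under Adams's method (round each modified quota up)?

Hamilton: Arden 11, Brisco 5, Carrow 5.
Adams: Arden 10, Brisco 6, Carrow 5.
Brisco gets 5 under Hamilton and 6 under Adams.

Adams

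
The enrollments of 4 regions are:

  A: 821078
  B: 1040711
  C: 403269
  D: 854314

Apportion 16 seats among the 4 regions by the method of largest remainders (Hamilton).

The standard divisor is 3119372/16 ≈ 194960.75.
Standard quotas: A 4.2115, B 5.3381, C 2.0685, D 4.3820.
Lower quotas: A 4, B 5, C 2, D 4 (sum 15, leaving 1 seat).
Remainders in descending order: D 0.3820, B 0.3381, A 0.2115, C 0.0685.
Largest remainder: D receives the extra seat.

A=4; B=5; C=2; D=5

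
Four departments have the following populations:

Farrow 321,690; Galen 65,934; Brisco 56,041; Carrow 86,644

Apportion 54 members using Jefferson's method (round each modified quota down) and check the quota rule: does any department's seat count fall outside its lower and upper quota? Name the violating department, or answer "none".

Farrow

Standard quotas: Farrow 32.757, Galen 6.714, Brisco 5.707, Carrow 8.823.
Jefferson allocation: Farrow 34, Galen 6, Brisco 5, Carrow 9.
Farrow has quota 32.757 (lower 32, upper 33) but receives 34 — outside the quota interval.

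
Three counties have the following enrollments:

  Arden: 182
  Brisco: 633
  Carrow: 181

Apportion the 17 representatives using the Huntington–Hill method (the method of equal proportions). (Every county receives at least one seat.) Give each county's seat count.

With divisor 58: modified quotas Arden 3.138, Brisco 10.914, Carrow 3.121.
Geometric-mean thresholds: Arden √(3·4)=3.464, Brisco √(10·11)=10.488, Carrow √(3·4)=3.464.
Each quota rounded against its threshold gives Arden 3, Brisco 11, Carrow 3 (total 17).

Arden 3, Brisco 11, Carrow 3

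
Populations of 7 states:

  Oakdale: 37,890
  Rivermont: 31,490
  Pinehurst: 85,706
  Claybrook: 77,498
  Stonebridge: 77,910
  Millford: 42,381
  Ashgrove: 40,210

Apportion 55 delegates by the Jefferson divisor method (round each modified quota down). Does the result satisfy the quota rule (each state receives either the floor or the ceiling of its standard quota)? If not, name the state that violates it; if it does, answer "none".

Standard quotas: Oakdale 5.302, Rivermont 4.406, Pinehurst 11.992, Claybrook 10.843, Stonebridge 10.901, Millford 5.930, Ashgrove 5.626.
Jefferson allocation: Oakdale 5, Rivermont 4, Pinehurst 12, Claybrook 11, Stonebridge 11, Millford 6, Ashgrove 6.
Every allocation lies between the lower and upper quota.

none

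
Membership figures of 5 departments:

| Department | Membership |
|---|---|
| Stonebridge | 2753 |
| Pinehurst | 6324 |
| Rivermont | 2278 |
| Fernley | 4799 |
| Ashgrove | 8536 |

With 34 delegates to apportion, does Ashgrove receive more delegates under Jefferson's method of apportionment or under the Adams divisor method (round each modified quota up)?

Jefferson: Stonebridge 4, Pinehurst 9, Rivermont 3, Fernley 6, Ashgrove 12.
Adams: Stonebridge 4, Pinehurst 9, Rivermont 3, Fernley 7, Ashgrove 11.
Ashgrove gets 12 under Jefferson and 11 under Adams.

Jefferson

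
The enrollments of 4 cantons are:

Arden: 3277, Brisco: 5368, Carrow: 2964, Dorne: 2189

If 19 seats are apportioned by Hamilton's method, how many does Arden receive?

5

The standard divisor is 13798/19 ≈ 726.211.
Standard quotas: Arden 4.5125, Brisco 7.3918, Carrow 4.0815, Dorne 3.0143.
Lower quotas: Arden 4, Brisco 7, Carrow 4, Dorne 3 (sum 18, leaving 1 seat).
Remainders in descending order: Arden 0.5125, Brisco 0.3918, Carrow 0.0815, Dorne 0.0143.
Largest remainder: Arden receives the extra seat.
Arden receives 5.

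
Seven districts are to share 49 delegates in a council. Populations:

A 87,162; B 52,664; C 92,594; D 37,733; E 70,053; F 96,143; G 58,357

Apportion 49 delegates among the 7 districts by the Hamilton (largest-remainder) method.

A 9, B 5, C 9, D 4, E 7, F 9, G 6

The standard divisor is 494706/49 ≈ 10096.041.
Standard quotas: A 8.6333, B 5.2163, C 9.1713, D 3.7374, E 6.9387, F 9.5228, G 5.7802.
Lower quotas: A 8, B 5, C 9, D 3, E 6, F 9, G 5 (sum 45, leaving 4 seats).
Remainders in descending order: E 0.9387, G 0.7802, D 0.7374, A 0.6333, F 0.5228, B 0.2163, C 0.1713.
Largest remainders: E, G, D, A receive the extra seats.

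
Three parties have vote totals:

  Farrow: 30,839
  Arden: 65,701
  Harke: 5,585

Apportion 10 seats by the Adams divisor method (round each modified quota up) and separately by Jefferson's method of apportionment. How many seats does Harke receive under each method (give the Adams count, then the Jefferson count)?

1 and 0

Adams: Farrow 3, Arden 6, Harke 1.
Jefferson: Farrow 3, Arden 7, Harke 0.
Harke gets 1 under Adams and 0 under Jefferson.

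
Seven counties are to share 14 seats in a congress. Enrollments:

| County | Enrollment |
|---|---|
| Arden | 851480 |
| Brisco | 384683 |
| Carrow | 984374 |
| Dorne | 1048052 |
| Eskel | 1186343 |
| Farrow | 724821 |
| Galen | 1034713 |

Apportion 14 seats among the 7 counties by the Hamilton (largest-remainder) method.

The standard divisor is 6214466/14 ≈ 443890.429.
Standard quotas: Arden 1.9182, Brisco 0.8666, Carrow 2.2176, Dorne 2.3611, Eskel 2.6726, Farrow 1.6329, Galen 2.3310.
Lower quotas: Arden 1, Brisco 0, Carrow 2, Dorne 2, Eskel 2, Farrow 1, Galen 2 (sum 10, leaving 4 seats).
Remainders in descending order: Arden 0.9182, Brisco 0.8666, Eskel 0.6726, Farrow 0.6329, Dorne 0.3611, Galen 0.3310, Carrow 0.2176.
Largest remainders: Arden, Brisco, Eskel, Farrow receive the extra seats.

Arden=2; Brisco=1; Carrow=2; Dorne=2; Eskel=3; Farrow=2; Galen=2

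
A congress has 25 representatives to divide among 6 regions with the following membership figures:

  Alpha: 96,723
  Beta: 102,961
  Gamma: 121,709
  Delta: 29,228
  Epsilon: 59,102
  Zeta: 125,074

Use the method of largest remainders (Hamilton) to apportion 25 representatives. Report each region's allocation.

Alpha=4; Beta=5; Gamma=6; Delta=1; Epsilon=3; Zeta=6

Standard divisor: 534797 ÷ 25 ≈ 21391.88.
Standard quotas: Alpha 4.5215, Beta 4.8131, Gamma 5.6895, Delta 1.3663, Epsilon 2.7628, Zeta 5.8468.
Lower quotas: Alpha 4, Beta 4, Gamma 5, Delta 1, Epsilon 2, Zeta 5 (sum 21, leaving 4 seats).
Remainders in descending order: Zeta 0.8468, Beta 0.8131, Epsilon 0.7628, Gamma 0.6895, Alpha 0.5215, Delta 0.3663.
Largest remainders: Zeta, Beta, Epsilon, Gamma receive the extra seats.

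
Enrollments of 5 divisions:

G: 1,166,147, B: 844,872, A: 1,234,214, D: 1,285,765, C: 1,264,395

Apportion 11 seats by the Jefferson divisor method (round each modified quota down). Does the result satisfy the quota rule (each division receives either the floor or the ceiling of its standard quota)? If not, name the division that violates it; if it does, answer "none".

none

Standard quotas: G 2.213, B 1.604, A 2.343, D 2.440, C 2.400.
Jefferson allocation: G 2, B 2, A 2, D 3, C 2.
Every allocation lies between the lower and upper quota.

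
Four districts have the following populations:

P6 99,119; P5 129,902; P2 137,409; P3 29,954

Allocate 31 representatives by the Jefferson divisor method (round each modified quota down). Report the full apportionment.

P6: 8; P5: 10; P2: 11; P3: 2

Standard divisor 396384/31 ≈ 12786.581; standard quotas: P6 7.752, P5 10.159, P2 10.746, P3 2.343.
Rounding down gives 7, 10, 10, 2 = 29 seats, so the divisor must be adjusted.
With modified divisor 12100: modified quotas P6 8.192, P5 10.736, P2 11.356, P3 2.476.
Rounding down: P6 8, P5 10, P2 11, P3 2 (total 31).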